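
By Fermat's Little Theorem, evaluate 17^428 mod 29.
By Fermat: 17^{28} ≡ 1 mod 29. 428 ≡ 8 mod 28. So 17^{428} ≡ 17^{8} ≡ 1 mod 29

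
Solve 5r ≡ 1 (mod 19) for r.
Since 19 is prime, by Fermat 5^(-1) ≡ 5^{17} ≡ 4 (mod 19). Verify: 5 × 4 = 20 ≡ 1 (mod 19)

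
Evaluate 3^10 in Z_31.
By repeated squaring mod 31: 3^{1}≡3, 3^{2}≡9, 3^{4}≡19, 3^{8}≡20. Then 3^{10} = 3^{8+2} ≡ 20 × 9 ≡ 25 mod 31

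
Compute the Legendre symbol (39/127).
(39/127) = 39^{63} mod 127 = -1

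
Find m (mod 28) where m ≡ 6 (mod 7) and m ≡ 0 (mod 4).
M = 7 × 4 = 28. M₁ = 4, y₁ ≡ 2 (mod 7). M₂ = 7, y₂ ≡ 3 (mod 4). m = 6×4×2 + 0×7×3 ≡ 20 (mod 28)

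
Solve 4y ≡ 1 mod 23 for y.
Since 23 is prime, by Fermat 4^(-1) ≡ 4^{21} ≡ 6 mod 23. Verify: 4 × 6 = 24 ≡ 1 mod 23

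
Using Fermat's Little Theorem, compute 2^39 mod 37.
By Fermat: 2^{36} ≡ 1 mod 37. So 2^{39} = 2^{36} · 2^{3} ≡ 2^{3} ≡ 8 mod 37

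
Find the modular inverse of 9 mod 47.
Since 47 is prime, by Fermat 9^(-1) ≡ 9^{45} ≡ 21 (mod 47). Verify: 9 × 21 = 189 ≡ 1 (mod 47)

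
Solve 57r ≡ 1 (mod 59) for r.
Since 59 is prime, by Fermat 57^(-1) ≡ 57^{57} ≡ 29 (mod 59). Verify: 57 × 29 = 1653 ≡ 1 (mod 59)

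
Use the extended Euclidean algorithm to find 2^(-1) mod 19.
Extended GCD: 2(-9) + 19(1) = 1. So 2^(-1) ≡ -9 ≡ 10 mod 19. Verify: 2 × 10 = 20 ≡ 1 mod 19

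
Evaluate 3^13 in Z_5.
Using Fermat: 3^{4} ≡ 1 (mod 5). 13 ≡ 1 (mod 4). So 3^{13} ≡ 3^{1} ≡ 3 (mod 5)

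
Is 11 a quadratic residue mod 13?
By Euler's criterion: 11^{6} ≡ 12 mod 13. Since this equals -1 (≡ 12), 11 is not a QR.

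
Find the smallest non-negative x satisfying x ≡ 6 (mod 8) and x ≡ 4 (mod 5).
M = 8 × 5 = 40. M₁ = 5, y₁ ≡ 5 (mod 8). M₂ = 8, y₂ ≡ 2 (mod 5). x = 6×5×5 + 4×8×2 ≡ 14 (mod 40)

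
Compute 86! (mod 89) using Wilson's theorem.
(88)! = (86)! × (87) × (88) ≡ -1 (mod 89). So (86)! ≡ -1 × [(88)(87)]^(-1) ≡ 44 (mod 89)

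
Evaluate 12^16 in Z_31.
By repeated squaring mod 31: 12^{1}≡12, 12^{2}≡20, 12^{4}≡28, 12^{8}≡9, 12^{16}≡19. So 12^{16} ≡ 19 mod 31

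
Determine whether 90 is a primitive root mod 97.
ord_97(90) divides 96. For each prime q|96: 90^{48}≡96, 90^{32}≡35, none ≡ 1. So 90 has order 96 and is a primitive root mod 97.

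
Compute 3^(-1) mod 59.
Since 59 is prime, by Fermat 3^(-1) ≡ 3^{57} ≡ 20 mod 59. Verify: 3 × 20 = 60 ≡ 1 mod 59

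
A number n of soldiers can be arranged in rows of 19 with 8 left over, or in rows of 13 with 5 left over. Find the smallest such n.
M = 19 × 13 = 247. M₁ = 13, y₁ ≡ 3 (mod 19). M₂ = 19, y₂ ≡ 11 (mod 13). n = 8×13×3 + 5×19×11 ≡ 122 (mod 247)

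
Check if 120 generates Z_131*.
ord_131(120) divides 130. For each prime q|130: 120^{65}≡130, 120^{26}≡53, 120^{10}≡84, none ≡ 1. So 120 has order 130 and is a primitive root mod 131.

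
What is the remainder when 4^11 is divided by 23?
By repeated squaring (mod 23): 4^{1}≡4, 4^{2}≡16, 4^{4}≡3, 4^{8}≡9. Then 4^{11} = 4^{8+2+1} ≡ 9 × 16 × 4 ≡ 1 (mod 23)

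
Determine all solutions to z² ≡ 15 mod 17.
The square roots of 15 mod 17 are 7 and 10. Verify: 7² = 49 ≡ 15 mod 17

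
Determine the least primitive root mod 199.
g = 3. For each prime q|198: 3^{99}≡198, 3^{66}≡106, 3^{18}≡125, none ≡ 1, so ord_199(3) = 198 and 3 is a primitive root.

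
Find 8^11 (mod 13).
By repeated squaring (mod 13): 8^{1}≡8, 8^{2}≡12, 8^{4}≡1, 8^{8}≡1. Then 8^{11} = 8^{8+2+1} ≡ 1 × 12 × 8 ≡ 5 (mod 13)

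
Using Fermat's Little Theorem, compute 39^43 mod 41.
By Fermat: 39^{40} ≡ 1 mod 41. So 39^{43} = 39^{40} · 39^{3} ≡ 39^{3} ≡ 33 mod 41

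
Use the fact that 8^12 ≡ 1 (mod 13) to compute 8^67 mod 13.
By Fermat: 8^{12} ≡ 1 (mod 13). 67 = 5×12 + 7. So 8^{67} ≡ 8^{7} ≡ 5 (mod 13)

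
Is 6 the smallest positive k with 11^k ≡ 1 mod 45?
Powers of 11 mod 45: 11^1≡11, 11^2≡31, 11^3≡26, 11^4≡16, 11^5≡41, 11^6≡1. First k with 11^k≡1 is k=6. Yes, ord_45(11) = 6.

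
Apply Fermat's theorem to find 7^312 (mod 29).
By Fermat: 7^{28} ≡ 1 (mod 29). 312 ≡ 4 (mod 28). So 7^{312} ≡ 7^{4} ≡ 23 (mod 29)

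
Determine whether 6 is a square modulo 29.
By Euler's criterion: 6^{14} ≡ 1 mod 29. Since this equals 1, 6 is a QR.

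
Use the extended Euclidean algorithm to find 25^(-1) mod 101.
Extended GCD: 25(-4) + 101(1) = 1. So 25^(-1) ≡ -4 ≡ 97 (mod 101). Verify: 25 × 97 = 2425 ≡ 1 (mod 101)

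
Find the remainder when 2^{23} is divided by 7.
By Fermat: 2^{6} ≡ 1 (mod 7). 23 = 3×6 + 5. So 2^{23} ≡ 2^{5} ≡ 4 (mod 7)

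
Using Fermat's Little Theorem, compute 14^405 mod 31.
By Fermat: 14^{30} ≡ 1 (mod 31). 405 ≡ 15 (mod 30). So 14^{405} ≡ 14^{15} ≡ 1 (mod 31)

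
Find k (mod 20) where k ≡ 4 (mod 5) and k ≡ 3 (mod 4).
M = 5 × 4 = 20. M₁ = 4, y₁ ≡ 4 (mod 5). M₂ = 5, y₂ ≡ 1 (mod 4). k = 4×4×4 + 3×5×1 ≡ 19 (mod 20)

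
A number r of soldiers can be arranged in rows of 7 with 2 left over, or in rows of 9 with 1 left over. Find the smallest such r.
M = 7 × 9 = 63. M₁ = 9, y₁ ≡ 4 (mod 7). M₂ = 7, y₂ ≡ 4 (mod 9). r = 2×9×4 + 1×7×4 ≡ 37 (mod 63)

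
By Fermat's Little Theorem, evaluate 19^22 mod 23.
By Fermat's Little Theorem, 19^{22} ≡ 1 mod 23 since 23 is prime and gcd(19, 23) = 1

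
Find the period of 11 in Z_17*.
Powers of 11 mod 17: 11^1≡11, 11^2≡2, 11^3≡5, 11^4≡4, 11^5≡10, 11^6≡8, 11^7≡3, 11^8≡16, 11^9≡6, 11^10≡15, 11^11≡12, 11^12≡13, 11^13≡7, 11^14≡9, 11^15≡14, 11^16≡1. Order = 16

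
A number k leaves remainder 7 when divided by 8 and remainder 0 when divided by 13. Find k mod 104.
M = 8 × 13 = 104. M₁ = 13, y₁ ≡ 5 mod 8. M₂ = 8, y₂ ≡ 5 mod 13. k = 7×13×5 + 0×8×5 ≡ 39 mod 104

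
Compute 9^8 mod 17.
By repeated squaring mod 17: 9^{1}≡9, 9^{2}≡13, 9^{4}≡16, 9^{8}≡1. So 9^{8} ≡ 1 mod 17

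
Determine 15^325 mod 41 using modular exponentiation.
Using Fermat: 15^{40} ≡ 1 (mod 41). 325 ≡ 5 (mod 40). So 15^{325} ≡ 15^{5} ≡ 14 (mod 41)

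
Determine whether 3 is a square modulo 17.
By Euler's criterion: 3^{8} ≡ 16 (mod 17). Since this equals -1 (≡ 16), 3 is not a QR.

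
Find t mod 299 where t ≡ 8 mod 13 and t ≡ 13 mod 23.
M = 13 × 23 = 299. M₁ = 23, y₁ ≡ 4 mod 13. M₂ = 13, y₂ ≡ 16 mod 23. t = 8×23×4 + 13×13×16 ≡ 151 mod 299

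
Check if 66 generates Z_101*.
ord_101(66) divides 100. For each prime q|100: 66^{50}≡100, 66^{20}≡87, none ≡ 1. So 66 has order 100 and is a primitive root mod 101.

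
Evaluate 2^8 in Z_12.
By repeated squaring (mod 12): 2^{1}≡2, 2^{2}≡4, 2^{4}≡4, 2^{8}≡4. So 2^{8} ≡ 4 (mod 12)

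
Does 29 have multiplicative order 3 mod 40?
Powers of 29 mod 40: 29^1≡29, 29^2≡1. Already 29^2≡1, so the order is 2 < 3. No, the actual order is 2.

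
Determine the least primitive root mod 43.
g = 3. For each prime q|42: 3^{21}≡42, 3^{14}≡36, 3^{6}≡41, none ≡ 1, so ord_43(3) = 42 and 3 is a primitive root.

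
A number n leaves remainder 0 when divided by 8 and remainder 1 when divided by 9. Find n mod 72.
M = 8 × 9 = 72. M₁ = 9, y₁ ≡ 1 mod 8. M₂ = 8, y₂ ≡ 8 mod 9. n = 0×9×1 + 1×8×8 ≡ 64 mod 72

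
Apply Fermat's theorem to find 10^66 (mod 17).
By Fermat: 10^{16} ≡ 1 (mod 17). 66 = 4×16 + 2. So 10^{66} ≡ 10^{2} ≡ 15 (mod 17)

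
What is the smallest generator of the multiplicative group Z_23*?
g = 5. Powers: [5, 2, 10, 4, 20, 8, 17, ...] generates all 22 non-zero residues.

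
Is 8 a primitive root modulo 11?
ord_11(8) divides 10. For each prime q|10: 8^{5}≡10, 8^{2}≡9, none ≡ 1. So 8 has order 10 and is a primitive root mod 11.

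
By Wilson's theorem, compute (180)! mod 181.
By Wilson's theorem, (180)! ≡ -1 ≡ 180 mod 181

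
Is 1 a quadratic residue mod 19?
By Euler's criterion: 1^{9} ≡ 1 (mod 19). Since this equals 1, 1 is a QR.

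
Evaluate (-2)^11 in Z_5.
Using Fermat: (-2)^{4} ≡ 1 (mod 5). 11 ≡ 3 (mod 4). So (-2)^{11} ≡ (-2)^{3} ≡ 2 (mod 5)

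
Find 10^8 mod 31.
By repeated squaring mod 31: 10^{1}≡10, 10^{2}≡7, 10^{4}≡18, 10^{8}≡14. So 10^{8} ≡ 14 mod 31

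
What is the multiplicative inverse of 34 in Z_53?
Since 53 is prime, by Fermat 34^(-1) ≡ 34^{51} ≡ 39 mod 53. Verify: 34 × 39 = 1326 ≡ 1 mod 53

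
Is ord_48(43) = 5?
Powers of 43 mod 48: 43^1≡43, 43^2≡25, 43^3≡19, 43^4≡1. Already 43^4≡1, so the order is 4 < 5. No, the actual order is 4.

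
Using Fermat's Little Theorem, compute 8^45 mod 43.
By Fermat: 8^{42} ≡ 1 mod 43. So 8^{45} = 8^{42} · 8^{3} ≡ 8^{3} ≡ 39 mod 43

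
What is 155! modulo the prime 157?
(156)! = (155)! × (156) ≡ -1 (mod 157). So (155)! ≡ -1 × (156)^(-1) ≡ (-1)×(-1) = 1 (mod 157)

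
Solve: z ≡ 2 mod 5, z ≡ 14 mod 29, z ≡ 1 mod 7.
M = 5 × 29 × 7 = 1015. M₁ = 203, y₁ ≡ 2 mod 5. M₂ = 35, y₂ ≡ 5 mod 29. M₃ = 145, y₃ ≡ 3 mod 7. z = 2×203×2 + 14×35×5 + 1×145×3 ≡ 652 mod 1015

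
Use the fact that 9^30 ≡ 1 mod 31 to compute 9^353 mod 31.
By Fermat: 9^{30} ≡ 1 mod 31. 353 ≡ 23 mod 30. So 9^{353} ≡ 9^{23} ≡ 28 mod 31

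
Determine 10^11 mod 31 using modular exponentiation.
By repeated squaring (mod 31): 10^{1}≡10, 10^{2}≡7, 10^{4}≡18, 10^{8}≡14. Then 10^{11} = 10^{8+2+1} ≡ 14 × 7 × 10 ≡ 19 (mod 31)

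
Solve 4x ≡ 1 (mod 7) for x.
Since 7 is prime, by Fermat 4^(-1) ≡ 4^{5} ≡ 2 (mod 7). Verify: 4 × 2 = 8 ≡ 1 (mod 7)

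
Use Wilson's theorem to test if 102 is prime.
(101)! mod 102 = 0. Since 0 ≢ -1 mod 102, 102 is not prime.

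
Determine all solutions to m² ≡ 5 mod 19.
The square roots of 5 mod 19 are 9 and 10. Verify: 9² = 81 ≡ 5 mod 19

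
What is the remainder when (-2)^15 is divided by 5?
Using Fermat: (-2)^{4} ≡ 1 mod 5. 15 ≡ 3 mod 4. So (-2)^{15} ≡ (-2)^{3} ≡ 2 mod 5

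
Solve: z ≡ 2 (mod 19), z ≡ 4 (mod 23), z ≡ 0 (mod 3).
M = 19 × 23 × 3 = 1311. M₁ = 69, y₁ ≡ 8 (mod 19). M₂ = 57, y₂ ≡ 21 (mod 23). M₃ = 437, y₃ ≡ 2 (mod 3). z = 2×69×8 + 4×57×21 + 0×437×2 ≡ 648 (mod 1311)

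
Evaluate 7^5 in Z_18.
By repeated squaring (mod 18): 7^{1}≡7, 7^{2}≡13, 7^{4}≡7. Then 7^{5} = 7^{4+1} ≡ 7 × 7 ≡ 13 (mod 18)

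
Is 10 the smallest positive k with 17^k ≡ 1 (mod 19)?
Powers of 17 mod 19: 17^1≡17, 17^2≡4, 17^3≡11, 17^4≡16, 17^5≡6, 17^6≡7, 17^7≡5, 17^8≡9, 17^9≡1. Already 17^9≡1, so the order is 9 < 10. No, the actual order is 9.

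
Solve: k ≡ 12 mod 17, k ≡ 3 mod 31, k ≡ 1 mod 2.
M = 17 × 31 × 2 = 1054. M₁ = 62, y₁ ≡ 14 mod 17. M₂ = 34, y₂ ≡ 21 mod 31. M₃ = 527, y₃ ≡ 1 mod 2. k = 12×62×14 + 3×34×21 + 1×527×1 ≡ 437 mod 1054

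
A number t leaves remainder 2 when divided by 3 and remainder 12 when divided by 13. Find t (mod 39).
M = 3 × 13 = 39. M₁ = 13, y₁ ≡ 1 (mod 3). M₂ = 3, y₂ ≡ 9 (mod 13). t = 2×13×1 + 12×3×9 ≡ 38 (mod 39)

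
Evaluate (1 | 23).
(1/23) = 1^{11} mod 23 = 1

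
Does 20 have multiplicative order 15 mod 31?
Powers of 20 mod 31: 20^1≡20, 20^2≡28, 20^3≡2, 20^4≡9, 20^5≡25, 20^6≡4, 20^7≡18, 20^8≡19, 20^9≡8, 20^10≡5, 20^11≡7, 20^12≡16, 20^13≡10, 20^14≡14, 20^15≡1. First k with 20^k≡1 is k=15. Yes, ord_31(20) = 15.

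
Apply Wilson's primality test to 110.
(109)! mod 110 = 0. Since 0 ≢ -1 (mod 110), 110 is not prime.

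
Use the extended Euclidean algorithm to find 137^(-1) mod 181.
Extended GCD: 137(37) + 181(-28) = 1. So 137^(-1) ≡ 37 (mod 181). Verify: 137 × 37 = 5069 ≡ 1 (mod 181)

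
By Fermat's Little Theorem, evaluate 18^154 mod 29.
By Fermat: 18^{28} ≡ 1 (mod 29). 154 = 5×28 + 14. So 18^{154} ≡ 18^{14} ≡ 28 (mod 29)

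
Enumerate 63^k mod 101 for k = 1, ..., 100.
63^1, 63^2, ..., 63^{100} mod 101: [63, 30, 72, 92, 39, 33, 59, 81, 53, 6, 75, 79, 28, 47, 32, 97, 51, 82, 15, 36, 46, 70, 67, 80, 91, 77, 3, 88, 90, 14, 74, 16, 99, 76, 41, 58, 18, 23, 35, 84, 40, 96, 89, 52, 44, 45, 7, 37, 8, 100, 38, 71, 29, 9, 62, 68, 42, 20, 48, 95, 26, 22, 73, 54, 69, 4, 50, 19, 86, 65, 55, 31, 34, 21, 10, 24, 98, 13, 11, 87, 27, 85, 2, 25, 60, 43, 83, 78, 66, 17, 61, 5, 12, 49, 57, 56, 94, 64, 93, 1]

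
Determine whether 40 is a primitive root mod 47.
ord_47(40) divides 46. For each prime q|46: 40^{23}≡46, 40^{2}≡2, none ≡ 1. So 40 has order 46 and is a primitive root mod 47.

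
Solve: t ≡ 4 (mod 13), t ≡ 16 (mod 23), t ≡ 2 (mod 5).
M = 13 × 23 × 5 = 1495. M₁ = 115, y₁ ≡ 6 (mod 13). M₂ = 65, y₂ ≡ 17 (mod 23). M₃ = 299, y₃ ≡ 4 (mod 5). t = 4×115×6 + 16×65×17 + 2×299×4 ≡ 407 (mod 1495)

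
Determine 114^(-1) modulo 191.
Since 191 is prime, by Fermat 114^(-1) ≡ 114^{189} ≡ 62 mod 191. Verify: 114 × 62 = 7068 ≡ 1 mod 191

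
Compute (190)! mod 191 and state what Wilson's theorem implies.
(190)! mod 191 = 190. Since this equals -1 (mod 191), Wilson confirms 191 is prime.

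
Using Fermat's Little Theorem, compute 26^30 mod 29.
By Fermat: 26^{28} ≡ 1 (mod 29). So 26^{30} = 26^{28} · 26^{2} ≡ 26^{2} ≡ 9 (mod 29)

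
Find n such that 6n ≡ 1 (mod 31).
Since 31 is prime, by Fermat 6^(-1) ≡ 6^{29} ≡ 26 (mod 31). Verify: 6 × 26 = 156 ≡ 1 (mod 31)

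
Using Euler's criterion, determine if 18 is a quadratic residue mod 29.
By Euler's criterion: 18^{14} ≡ 28 mod 29. Since this equals -1 (≡ 28), 18 is not a QR.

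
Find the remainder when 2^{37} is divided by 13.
By Fermat: 2^{12} ≡ 1 mod 13. 37 = 3×12 + 1. So 2^{37} ≡ 2^{1} ≡ 2 mod 13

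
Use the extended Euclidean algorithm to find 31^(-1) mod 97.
Extended GCD: 31(-25) + 97(8) = 1. So 31^(-1) ≡ -25 ≡ 72 mod 97. Verify: 31 × 72 = 2232 ≡ 1 mod 97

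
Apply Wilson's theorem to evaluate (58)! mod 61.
(60)! = (58)! × (59) × (60) ≡ -1 (mod 61). So (58)! ≡ -1 × [(60)(59)]^(-1) ≡ 30 (mod 61)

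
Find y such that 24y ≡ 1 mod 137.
Since 137 is prime, by Fermat 24^(-1) ≡ 24^{135} ≡ 40 mod 137. Verify: 24 × 40 = 960 ≡ 1 mod 137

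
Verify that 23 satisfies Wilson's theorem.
(22)! mod 23 = 22. Since this equals -1 (mod 23), Wilson confirms 23 is prime.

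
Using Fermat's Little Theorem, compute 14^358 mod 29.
By Fermat: 14^{28} ≡ 1 (mod 29). 358 ≡ 22 (mod 28). So 14^{358} ≡ 14^{22} ≡ 6 (mod 29)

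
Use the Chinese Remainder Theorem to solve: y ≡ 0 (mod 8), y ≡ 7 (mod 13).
M = 8 × 13 = 104. M₁ = 13, y₁ ≡ 5 (mod 8). M₂ = 8, y₂ ≡ 5 (mod 13). y = 0×13×5 + 7×8×5 ≡ 72 (mod 104)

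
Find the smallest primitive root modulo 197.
g = 2. Powers: [2, 4, 8, 16, 32, 64, 128, 59, ...] generates all 196 non-zero residues.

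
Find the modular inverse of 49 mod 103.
Since 103 is prime, by Fermat 49^(-1) ≡ 49^{101} ≡ 82 mod 103. Verify: 49 × 82 = 4018 ≡ 1 mod 103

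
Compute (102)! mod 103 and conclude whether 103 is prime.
(102)! mod 103 = 102. Since 102 ≡ -1 mod 103, 103 is prime.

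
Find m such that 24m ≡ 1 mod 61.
Since 61 is prime, by Fermat 24^(-1) ≡ 24^{59} ≡ 28 mod 61. Verify: 24 × 28 = 672 ≡ 1 mod 61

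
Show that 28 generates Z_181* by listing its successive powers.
28^1, 28^2, ..., 28^{180} mod 181: [28, 60, 51, 161, 164, 67, 66, 38, 159, 108, 128, 145, 78, 12, 155, 177, 69, 122, 158, 80, 68, 94, 98, 29, 88, 111, 31, 144, 50, 133, 104, 16, 86, 55, 92, 42, 90, 167, 151, 65, 10, 99, 57, 148, 162, 11, 127, 117, 18, 142, 175, 13, 2, 56, 120, 102, 141, 147, 134, 132, 76, 137, 35, 75, 109, 156, 24, 129, 173, 138, 63, 135, 160, 136, 7, 15, 58, 176, 41, 62, 107, 100, 85, 27, 32, 172, 110, 3, 84, 180, 153, 121, 130, 20, 17, 114, 115, 143, 22, 73, 53, 36, 103, 169, 26, 4, 112, 59, 23, 101, 113, 87, 83, 152, 93, 70, 150, 37, 131, 48, 77, 165, 95, 126, 89, 139, 91, 14, 30, 116, 171, 82, 124, 33, 19, 170, 54, 64, 163, 39, 6, 168, 179, 125, 61, 79, 40, 34, 47, 49, 105, 44, 146, 106, 72, 25, 157, 52, 8, 43, 118, 46, 21, 45, 174, 166, 123, 5, 140, 119, 74, 81, 96, 154, 149, 9, 71, 178, 97, 1]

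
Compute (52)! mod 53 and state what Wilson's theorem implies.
(52)! mod 53 = 52. Since this equals -1 mod 53, Wilson confirms 53 is prime.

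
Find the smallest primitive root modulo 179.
g = 2. For each prime q|178: 2^{89}≡178, 2^{2}≡4, none ≡ 1, so ord_179(2) = 178 and 2 is a primitive root.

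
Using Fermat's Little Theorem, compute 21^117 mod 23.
By Fermat: 21^{22} ≡ 1 mod 23. 117 = 5×22 + 7. So 21^{117} ≡ 21^{7} ≡ 10 mod 23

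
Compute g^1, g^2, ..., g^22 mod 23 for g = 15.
15^1, 15^2, ..., 15^{22} mod 23: [15, 18, 17, 2, 7, 13, 11, 4, 14, 3, 22, 8, 5, 6, 21, 16, 10, 12, 19, 9, 20, 1]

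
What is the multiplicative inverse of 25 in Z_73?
Since 73 is prime, by Fermat 25^(-1) ≡ 25^{71} ≡ 38 (mod 73). Verify: 25 × 38 = 950 ≡ 1 (mod 73)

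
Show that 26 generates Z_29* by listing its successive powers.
26^1, 26^2, ..., 26^{28} mod 29: [26, 9, 2, 23, 18, 4, 17, 7, 8, 5, 14, 16, 10, 28, 3, 20, 27, 6, 11, 25, 12, 22, 21, 24, 15, 13, 19, 1]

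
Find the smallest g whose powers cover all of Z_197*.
g = 2. Powers: [2, 4, 8, 16, 32, 64, 128, ...] generates all 196 non-zero residues.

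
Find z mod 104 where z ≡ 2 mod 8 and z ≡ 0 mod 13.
M = 8 × 13 = 104. M₁ = 13, y₁ ≡ 5 mod 8. M₂ = 8, y₂ ≡ 5 mod 13. z = 2×13×5 + 0×8×5 ≡ 26 mod 104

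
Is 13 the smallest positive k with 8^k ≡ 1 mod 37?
Powers of 8 mod 37: 8^1≡8, 8^2≡27, 8^3≡31, 8^4≡26, 8^5≡23, 8^6≡36, 8^7≡29, 8^8≡10, 8^9≡6, 8^10≡11, 8^11≡14, 8^12≡1. Already 8^12≡1, so the order is 12 < 13. No, the actual order is 12.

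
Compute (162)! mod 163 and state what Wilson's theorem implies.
(162)! mod 163 = 162. Since this equals -1 mod 163, Wilson confirms 163 is prime.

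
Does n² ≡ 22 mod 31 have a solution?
By Euler's criterion: 22^{15} ≡ 30 mod 31. Since this equals -1 (≡ 30), 22 is not a QR.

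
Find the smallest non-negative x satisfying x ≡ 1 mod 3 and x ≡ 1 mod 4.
M = 3 × 4 = 12. M₁ = 4, y₁ ≡ 1 mod 3. M₂ = 3, y₂ ≡ 3 mod 4. x = 1×4×1 + 1×3×3 ≡ 1 mod 12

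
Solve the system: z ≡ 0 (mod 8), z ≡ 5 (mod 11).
M = 8 × 11 = 88. M₁ = 11, y₁ ≡ 3 (mod 8). M₂ = 8, y₂ ≡ 7 (mod 11). z = 0×11×3 + 5×8×7 ≡ 16 (mod 88)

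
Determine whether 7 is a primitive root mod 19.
7^{3} ≡ 1 (mod 19) and 3 < 18, so ord_19(7) = 3 ≠ 18 and 7 is not a primitive root.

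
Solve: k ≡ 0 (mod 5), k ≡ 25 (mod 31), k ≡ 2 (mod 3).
M = 5 × 31 × 3 = 465. M₁ = 93, y₁ ≡ 2 (mod 5). M₂ = 15, y₂ ≡ 29 (mod 31). M₃ = 155, y₃ ≡ 2 (mod 3). k = 0×93×2 + 25×15×29 + 2×155×2 ≡ 335 (mod 465)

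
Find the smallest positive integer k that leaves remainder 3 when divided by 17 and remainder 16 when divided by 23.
M = 17 × 23 = 391. M₁ = 23, y₁ ≡ 3 mod 17. M₂ = 17, y₂ ≡ 19 mod 23. k = 3×23×3 + 16×17×19 ≡ 292 mod 391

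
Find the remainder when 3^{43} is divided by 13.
By Fermat: 3^{12} ≡ 1 mod 13. 43 = 3×12 + 7. So 3^{43} ≡ 3^{7} ≡ 3 mod 13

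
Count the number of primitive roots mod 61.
A prime p has φ(p-1) primitive roots; here φ(60) = 16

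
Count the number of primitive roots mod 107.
There are φ(107-1) = φ(106) = 52 primitive roots modulo 107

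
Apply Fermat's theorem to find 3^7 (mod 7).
By Fermat: 3^{6} ≡ 1 (mod 7). So 3^{7} = 3^{6} · 3^{1} ≡ 3^{1} ≡ 3 (mod 7)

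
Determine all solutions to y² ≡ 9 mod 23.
The square roots of 9 mod 23 are 3 and 20. Verify: 3² = 9 ≡ 9 mod 23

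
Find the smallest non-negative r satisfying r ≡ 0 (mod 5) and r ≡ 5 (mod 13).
M = 5 × 13 = 65. M₁ = 13, y₁ ≡ 2 (mod 5). M₂ = 5, y₂ ≡ 8 (mod 13). r = 0×13×2 + 5×5×8 ≡ 5 (mod 65)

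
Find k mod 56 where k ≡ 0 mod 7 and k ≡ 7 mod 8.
M = 7 × 8 = 56. M₁ = 8, y₁ ≡ 1 mod 7. M₂ = 7, y₂ ≡ 7 mod 8. k = 0×8×1 + 7×7×7 ≡ 7 mod 56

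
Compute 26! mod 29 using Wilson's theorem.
(28)! = (26)! × (27) × (28) ≡ -1 mod 29. So (26)! ≡ -1 × [(28)(27)]^(-1) ≡ 14 mod 29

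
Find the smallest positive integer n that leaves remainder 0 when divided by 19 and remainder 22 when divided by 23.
M = 19 × 23 = 437. M₁ = 23, y₁ ≡ 5 (mod 19). M₂ = 19, y₂ ≡ 17 (mod 23). n = 0×23×5 + 22×19×17 ≡ 114 (mod 437)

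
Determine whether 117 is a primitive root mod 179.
117^{89} ≡ 1 (mod 179) and 89 < 178, so ord_179(117) = 89 ≠ 178 and 117 is not a primitive root.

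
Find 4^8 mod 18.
By repeated squaring mod 18: 4^{1}≡4, 4^{2}≡16, 4^{4}≡4, 4^{8}≡16. So 4^{8} ≡ 16 mod 18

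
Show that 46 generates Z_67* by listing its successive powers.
46^1, 46^2, ..., 46^{66} mod 67: [46, 39, 52, 47, 18, 24, 32, 65, 42, 56, 30, 40, 31, 19, 3, 4, 50, 22, 7, 54, 5, 29, 61, 59, 34, 23, 53, 26, 57, 9, 12, 16, 66, 21, 28, 15, 20, 49, 43, 35, 2, 25, 11, 37, 27, 36, 48, 64, 63, 17, 45, 60, 13, 62, 38, 6, 8, 33, 44, 14, 41, 10, 58, 55, 51, 1]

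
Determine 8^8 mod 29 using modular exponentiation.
By repeated squaring mod 29: 8^{1}≡8, 8^{2}≡6, 8^{4}≡7, 8^{8}≡20. So 8^{8} ≡ 20 mod 29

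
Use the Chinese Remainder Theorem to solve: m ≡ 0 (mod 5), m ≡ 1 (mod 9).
M = 5 × 9 = 45. M₁ = 9, y₁ ≡ 4 (mod 5). M₂ = 5, y₂ ≡ 2 (mod 9). m = 0×9×4 + 1×5×2 ≡ 10 (mod 45)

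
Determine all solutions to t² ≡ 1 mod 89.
The square roots of 1 mod 89 are 1 and 88. Verify: 1² = 1 ≡ 1 mod 89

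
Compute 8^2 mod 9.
8^{2} = 64 ≡ 1 (mod 9)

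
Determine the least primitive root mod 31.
g = 3. For each prime q|30: 3^{15}≡30, 3^{10}≡25, 3^{6}≡16, none ≡ 1, so ord_31(3) = 30 and 3 is a primitive root.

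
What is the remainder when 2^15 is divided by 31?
By repeated squaring (mod 31): 2^{1}≡2, 2^{2}≡4, 2^{4}≡16, 2^{8}≡8. Then 2^{15} = 2^{8+4+2+1} ≡ 8 × 16 × 4 × 2 ≡ 1 (mod 31)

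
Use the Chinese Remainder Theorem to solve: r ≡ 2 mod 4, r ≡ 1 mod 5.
M = 4 × 5 = 20. M₁ = 5, y₁ ≡ 1 mod 4. M₂ = 4, y₂ ≡ 4 mod 5. r = 2×5×1 + 1×4×4 ≡ 6 mod 20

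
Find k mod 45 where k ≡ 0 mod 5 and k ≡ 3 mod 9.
M = 5 × 9 = 45. M₁ = 9, y₁ ≡ 4 mod 5. M₂ = 5, y₂ ≡ 2 mod 9. k = 0×9×4 + 3×5×2 ≡ 30 mod 45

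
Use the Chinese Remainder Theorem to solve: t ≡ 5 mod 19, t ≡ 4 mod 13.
M = 19 × 13 = 247. M₁ = 13, y₁ ≡ 3 mod 19. M₂ = 19, y₂ ≡ 11 mod 13. t = 5×13×3 + 4×19×11 ≡ 43 mod 247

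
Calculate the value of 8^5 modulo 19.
By repeated squaring mod 19: 8^{1}≡8, 8^{2}≡7, 8^{4}≡11. Then 8^{5} = 8^{4+1} ≡ 11 × 8 ≡ 12 mod 19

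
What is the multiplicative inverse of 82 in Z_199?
Since 199 is prime, by Fermat 82^(-1) ≡ 82^{197} ≡ 17 mod 199. Verify: 82 × 17 = 1394 ≡ 1 mod 199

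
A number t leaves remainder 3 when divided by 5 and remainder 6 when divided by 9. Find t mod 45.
M = 5 × 9 = 45. M₁ = 9, y₁ ≡ 4 mod 5. M₂ = 5, y₂ ≡ 2 mod 9. t = 3×9×4 + 6×5×2 ≡ 33 mod 45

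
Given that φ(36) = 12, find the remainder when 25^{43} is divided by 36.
By Euler: 25^{12} ≡ 1 (mod 36) since gcd(25, 36) = 1. 43 = 3×12 + 7. So 25^{43} ≡ 25^{7} ≡ 25 (mod 36)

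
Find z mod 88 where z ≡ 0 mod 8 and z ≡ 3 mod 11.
M = 8 × 11 = 88. M₁ = 11, y₁ ≡ 3 mod 8. M₂ = 8, y₂ ≡ 7 mod 11. z = 0×11×3 + 3×8×7 ≡ 80 mod 88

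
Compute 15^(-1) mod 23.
Since 23 is prime, by Fermat 15^(-1) ≡ 15^{21} ≡ 20 mod 23. Verify: 15 × 20 = 300 ≡ 1 mod 23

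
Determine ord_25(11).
Powers of 11 mod 25: 11^1≡11, 11^2≡21, 11^3≡6, 11^4≡16, 11^5≡1. Order = 5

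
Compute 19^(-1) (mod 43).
Since 43 is prime, by Fermat 19^(-1) ≡ 19^{41} ≡ 34 (mod 43). Verify: 19 × 34 = 646 ≡ 1 (mod 43)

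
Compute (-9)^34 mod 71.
By repeated squaring (mod 71): (-9)^{1}≡62, (-9)^{2}≡10, (-9)^{4}≡29, (-9)^{8}≡60, (-9)^{16}≡50, (-9)^{32}≡15. Then (-9)^{34} = (-9)^{32+2} ≡ 15 × 10 ≡ 8 (mod 71)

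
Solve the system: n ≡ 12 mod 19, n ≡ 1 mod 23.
M = 19 × 23 = 437. M₁ = 23, y₁ ≡ 5 mod 19. M₂ = 19, y₂ ≡ 17 mod 23. n = 12×23×5 + 1×19×17 ≡ 392 mod 437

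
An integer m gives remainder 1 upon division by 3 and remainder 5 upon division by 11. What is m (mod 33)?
M = 3 × 11 = 33. M₁ = 11, y₁ ≡ 2 (mod 3). M₂ = 3, y₂ ≡ 4 (mod 11). m = 1×11×2 + 5×3×4 ≡ 16 (mod 33)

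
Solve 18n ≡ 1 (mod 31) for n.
Since 31 is prime, by Fermat 18^(-1) ≡ 18^{29} ≡ 19 (mod 31). Verify: 18 × 19 = 342 ≡ 1 (mod 31)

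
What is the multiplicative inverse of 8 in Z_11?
Since 11 is prime, by Fermat 8^(-1) ≡ 8^{9} ≡ 7 (mod 11). Verify: 8 × 7 = 56 ≡ 1 (mod 11)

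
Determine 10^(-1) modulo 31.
Since 31 is prime, by Fermat 10^(-1) ≡ 10^{29} ≡ 28 (mod 31). Verify: 10 × 28 = 280 ≡ 1 (mod 31)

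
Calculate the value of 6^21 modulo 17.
Using Fermat: 6^{16} ≡ 1 mod 17. 21 ≡ 5 mod 16. So 6^{21} ≡ 6^{5} ≡ 7 mod 17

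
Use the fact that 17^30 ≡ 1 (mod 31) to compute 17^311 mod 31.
By Fermat: 17^{30} ≡ 1 (mod 31). 311 ≡ 11 (mod 30). So 17^{311} ≡ 17^{11} ≡ 22 (mod 31)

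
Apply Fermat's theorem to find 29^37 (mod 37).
By Fermat: 29^{36} ≡ 1 (mod 37). So 29^{37} = 29^{36} · 29^{1} ≡ 29^{1} ≡ 29 (mod 37)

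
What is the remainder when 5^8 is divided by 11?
By repeated squaring (mod 11): 5^{1}≡5, 5^{2}≡3, 5^{4}≡9, 5^{8}≡4. So 5^{8} ≡ 4 (mod 11)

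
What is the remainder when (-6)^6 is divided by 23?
By repeated squaring mod 23: (-6)^{1}≡17, (-6)^{2}≡13, (-6)^{4}≡8. Then (-6)^{6} = (-6)^{4+2} ≡ 8 × 13 ≡ 12 mod 23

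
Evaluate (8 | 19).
(8/19) = 8^{9} mod 19 = -1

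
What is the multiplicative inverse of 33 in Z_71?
Since 71 is prime, by Fermat 33^(-1) ≡ 33^{69} ≡ 28 (mod 71). Verify: 33 × 28 = 924 ≡ 1 (mod 71)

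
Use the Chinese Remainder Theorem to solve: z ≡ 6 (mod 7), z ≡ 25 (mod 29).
M = 7 × 29 = 203. M₁ = 29, y₁ ≡ 1 (mod 7). M₂ = 7, y₂ ≡ 25 (mod 29). z = 6×29×1 + 25×7×25 ≡ 83 (mod 203)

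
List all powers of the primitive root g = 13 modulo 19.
13^1, 13^2, ..., 13^{18} mod 19: [13, 17, 12, 4, 14, 11, 10, 16, 18, 6, 2, 7, 15, 5, 8, 9, 3, 1]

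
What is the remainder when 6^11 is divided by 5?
Using Fermat: 6^{4} ≡ 1 mod 5. 11 ≡ 3 mod 4. So 6^{11} ≡ 6^{3} ≡ 1 mod 5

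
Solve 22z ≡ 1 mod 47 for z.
Since 47 is prime, by Fermat 22^(-1) ≡ 22^{45} ≡ 15 mod 47. Verify: 22 × 15 = 330 ≡ 1 mod 47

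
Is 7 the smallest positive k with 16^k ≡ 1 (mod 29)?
Powers of 16 mod 29: 16^1≡16, 16^2≡24, 16^3≡7, 16^4≡25, 16^5≡23, 16^6≡20, 16^7≡1. First k with 16^k≡1 is k=7. Yes, ord_29(16) = 7.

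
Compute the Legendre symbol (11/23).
(11/23) = 11^{11} mod 23 = -1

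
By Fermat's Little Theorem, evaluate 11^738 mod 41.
By Fermat: 11^{40} ≡ 1 mod 41. 738 ≡ 18 mod 40. So 11^{738} ≡ 11^{18} ≡ 21 mod 41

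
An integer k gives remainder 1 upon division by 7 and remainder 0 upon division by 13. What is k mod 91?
M = 7 × 13 = 91. M₁ = 13, y₁ ≡ 6 mod 7. M₂ = 7, y₂ ≡ 2 mod 13. k = 1×13×6 + 0×7×2 ≡ 78 mod 91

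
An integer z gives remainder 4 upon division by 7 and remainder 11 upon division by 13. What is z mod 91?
M = 7 × 13 = 91. M₁ = 13, y₁ ≡ 6 mod 7. M₂ = 7, y₂ ≡ 2 mod 13. z = 4×13×6 + 11×7×2 ≡ 11 mod 91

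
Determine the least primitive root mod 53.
g = 2. For each prime q|52: 2^{26}≡52, 2^{4}≡16, none ≡ 1, so ord_53(2) = 52 and 2 is a primitive root.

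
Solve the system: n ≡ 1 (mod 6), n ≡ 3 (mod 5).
M = 6 × 5 = 30. M₁ = 5, y₁ ≡ 5 (mod 6). M₂ = 6, y₂ ≡ 1 (mod 5). n = 1×5×5 + 3×6×1 ≡ 13 (mod 30)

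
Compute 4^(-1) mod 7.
Since 7 is prime, by Fermat 4^(-1) ≡ 4^{5} ≡ 2 mod 7. Verify: 4 × 2 = 8 ≡ 1 mod 7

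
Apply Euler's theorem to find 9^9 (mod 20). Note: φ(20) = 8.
By Euler: 9^{8} ≡ 1 (mod 20) since gcd(9, 20) = 1. 9 = 1×8 + 1. So 9^{9} ≡ 9^{1} ≡ 9 (mod 20)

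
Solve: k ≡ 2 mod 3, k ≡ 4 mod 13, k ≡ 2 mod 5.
M = 3 × 13 × 5 = 195. M₁ = 65, y₁ ≡ 2 mod 3. M₂ = 15, y₂ ≡ 7 mod 13. M₃ = 39, y₃ ≡ 4 mod 5. k = 2×65×2 + 4×15×7 + 2×39×4 ≡ 17 mod 195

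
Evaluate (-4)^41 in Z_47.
By repeated squaring (mod 47): (-4)^{1}≡43, (-4)^{2}≡16, (-4)^{4}≡21, (-4)^{8}≡18, (-4)^{16}≡42, (-4)^{32}≡25. Then (-4)^{41} = (-4)^{32+8+1} ≡ 25 × 18 × 43 ≡ 33 (mod 47)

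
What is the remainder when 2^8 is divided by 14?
By repeated squaring (mod 14): 2^{1}≡2, 2^{2}≡4, 2^{4}≡2, 2^{8}≡4. So 2^{8} ≡ 4 (mod 14)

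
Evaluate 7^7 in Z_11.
By repeated squaring (mod 11): 7^{1}≡7, 7^{2}≡5, 7^{4}≡3. Then 7^{7} = 7^{4+2+1} ≡ 3 × 5 × 7 ≡ 6 (mod 11)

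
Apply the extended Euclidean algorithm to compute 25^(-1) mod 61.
Extended GCD: 25(22) + 61(-9) = 1. So 25^(-1) ≡ 22 (mod 61). Verify: 25 × 22 = 550 ≡ 1 (mod 61)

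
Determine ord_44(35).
Powers of 35 mod 44: 35^1≡35, 35^2≡37, 35^3≡19, 35^4≡5, 35^5≡43, 35^6≡9, 35^7≡7, 35^8≡25, 35^9≡39, 35^10≡1. Order = 10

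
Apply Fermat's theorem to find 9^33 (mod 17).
By Fermat: 9^{16} ≡ 1 (mod 17). 33 = 2×16 + 1. So 9^{33} ≡ 9^{1} ≡ 9 (mod 17)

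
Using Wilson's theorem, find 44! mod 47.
(46)! = (44)! × (45) × (46) ≡ -1 (mod 47). So (44)! ≡ -1 × [(46)(45)]^(-1) ≡ 23 (mod 47)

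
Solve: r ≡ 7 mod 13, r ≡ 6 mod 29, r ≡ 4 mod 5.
M = 13 × 29 × 5 = 1885. M₁ = 145, y₁ ≡ 7 mod 13. M₂ = 65, y₂ ≡ 25 mod 29. M₃ = 377, y₃ ≡ 3 mod 5. r = 7×145×7 + 6×65×25 + 4×377×3 ≡ 644 mod 1885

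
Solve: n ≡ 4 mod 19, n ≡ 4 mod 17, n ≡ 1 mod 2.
M = 19 × 17 × 2 = 646. M₁ = 34, y₁ ≡ 14 mod 19. M₂ = 38, y₂ ≡ 13 mod 17. M₃ = 323, y₃ ≡ 1 mod 2. n = 4×34×14 + 4×38×13 + 1×323×1 ≡ 327 mod 646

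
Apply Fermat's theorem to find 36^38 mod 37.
By Fermat: 36^{36} ≡ 1 mod 37. So 36^{38} = 36^{36} · 36^{2} ≡ 36^{2} ≡ 1 mod 37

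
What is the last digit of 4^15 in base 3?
Using Fermat: 4^{2} ≡ 1 mod 3. 15 ≡ 1 mod 2. So 4^{15} ≡ 4^{1} ≡ 1 mod 3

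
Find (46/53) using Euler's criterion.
(46/53) = 46^{26} mod 53 = 1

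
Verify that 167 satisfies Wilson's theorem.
(166)! mod 167 = 166. Since this equals -1 mod 167, Wilson confirms 167 is prime.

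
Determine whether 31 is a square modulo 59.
By Euler's criterion: 31^{29} ≡ 58 mod 59. Since this equals -1 (≡ 58), 31 is not a QR.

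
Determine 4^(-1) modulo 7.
Since 7 is prime, by Fermat 4^(-1) ≡ 4^{5} ≡ 2 (mod 7). Verify: 4 × 2 = 8 ≡ 1 (mod 7)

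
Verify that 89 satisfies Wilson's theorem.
(88)! mod 89 = 88. Since this equals -1 mod 89, Wilson confirms 89 is prime.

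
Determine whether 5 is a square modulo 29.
By Euler's criterion: 5^{14} ≡ 1 mod 29. Since this equals 1, 5 is a QR.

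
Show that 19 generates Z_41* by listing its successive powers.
19^1, 19^2, ..., 19^{40} mod 41: [19, 33, 12, 23, 27, 21, 30, 37, 6, 32, 34, 31, 15, 39, 3, 16, 17, 36, 28, 40, 22, 8, 29, 18, 14, 20, 11, 4, 35, 9, 7, 10, 26, 2, 38, 25, 24, 5, 13, 1]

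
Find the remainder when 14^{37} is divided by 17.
By Fermat: 14^{16} ≡ 1 (mod 17). 37 = 2×16 + 5. So 14^{37} ≡ 14^{5} ≡ 12 (mod 17)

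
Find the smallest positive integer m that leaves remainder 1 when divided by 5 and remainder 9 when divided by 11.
M = 5 × 11 = 55. M₁ = 11, y₁ ≡ 1 (mod 5). M₂ = 5, y₂ ≡ 9 (mod 11). m = 1×11×1 + 9×5×9 ≡ 31 (mod 55)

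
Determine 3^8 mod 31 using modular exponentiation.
By repeated squaring (mod 31): 3^{1}≡3, 3^{2}≡9, 3^{4}≡19, 3^{8}≡20. So 3^{8} ≡ 20 (mod 31)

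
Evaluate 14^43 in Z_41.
Using Fermat: 14^{40} ≡ 1 mod 41. 43 ≡ 3 mod 40. So 14^{43} ≡ 14^{3} ≡ 38 mod 41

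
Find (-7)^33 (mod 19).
Using Fermat: (-7)^{18} ≡ 1 (mod 19). 33 ≡ 15 (mod 18). So (-7)^{33} ≡ (-7)^{15} ≡ 18 (mod 19)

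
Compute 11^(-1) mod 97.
Since 97 is prime, by Fermat 11^(-1) ≡ 11^{95} ≡ 53 mod 97. Verify: 11 × 53 = 583 ≡ 1 mod 97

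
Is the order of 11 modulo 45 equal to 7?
Powers of 11 mod 45: 11^1≡11, 11^2≡31, 11^3≡26, 11^4≡16, 11^5≡41, 11^6≡1. Already 11^6≡1, so the order is 6 < 7. No, the actual order is 6.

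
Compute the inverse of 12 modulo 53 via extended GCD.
Extended GCD: 12(-22) + 53(5) = 1. So 12^(-1) ≡ -22 ≡ 31 mod 53. Verify: 12 × 31 = 372 ≡ 1 mod 53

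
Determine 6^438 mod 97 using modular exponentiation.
Using Fermat: 6^{96} ≡ 1 (mod 97). 438 ≡ 54 (mod 96). So 6^{438} ≡ 6^{54} ≡ 96 (mod 97)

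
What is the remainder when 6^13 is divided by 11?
Using Fermat: 6^{10} ≡ 1 mod 11. 13 ≡ 3 mod 10. So 6^{13} ≡ 6^{3} ≡ 7 mod 11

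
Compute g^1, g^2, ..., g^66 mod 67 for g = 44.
44^1, 44^2, ..., 44^{66} mod 67: [44, 60, 27, 49, 12, 59, 50, 56, 52, 10, 38, 64, 2, 21, 53, 54, 31, 24, 51, 33, 45, 37, 20, 9, 61, 4, 42, 39, 41, 62, 48, 35, 66, 23, 7, 40, 18, 55, 8, 17, 11, 15, 57, 29, 3, 65, 46, 14, 13, 36, 43, 16, 34, 22, 30, 47, 58, 6, 63, 25, 28, 26, 5, 19, 32, 1]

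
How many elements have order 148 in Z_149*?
Number of primitive roots mod 149 = φ(p-1) = φ(148) = 72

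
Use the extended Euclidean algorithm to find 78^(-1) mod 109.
Extended GCD: 78(7) + 109(-5) = 1. So 78^(-1) ≡ 7 mod 109. Verify: 78 × 7 = 546 ≡ 1 mod 109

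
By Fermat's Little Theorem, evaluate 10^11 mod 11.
By Fermat: 10^{10} ≡ 1 mod 11. So 10^{11} = 10^{10} · 10^{1} ≡ 10^{1} ≡ 10 mod 11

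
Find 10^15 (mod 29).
By repeated squaring (mod 29): 10^{1}≡10, 10^{2}≡13, 10^{4}≡24, 10^{8}≡25. Then 10^{15} = 10^{8+4+2+1} ≡ 25 × 24 × 13 × 10 ≡ 19 (mod 29)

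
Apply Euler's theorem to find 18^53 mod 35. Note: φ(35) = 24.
By Euler: 18^{24} ≡ 1 mod 35 since gcd(18, 35) = 1. 53 = 2×24 + 5. So 18^{53} ≡ 18^{5} ≡ 23 mod 35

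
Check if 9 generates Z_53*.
9^{26} ≡ 1 (mod 53) and 26 < 52, so ord_53(9) = 26 ≠ 52 and 9 is not a primitive root.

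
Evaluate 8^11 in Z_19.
By repeated squaring mod 19: 8^{1}≡8, 8^{2}≡7, 8^{4}≡11, 8^{8}≡7. Then 8^{11} = 8^{8+2+1} ≡ 7 × 7 × 8 ≡ 12 mod 19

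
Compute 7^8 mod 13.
By repeated squaring (mod 13): 7^{1}≡7, 7^{2}≡10, 7^{4}≡9, 7^{8}≡3. So 7^{8} ≡ 3 (mod 13)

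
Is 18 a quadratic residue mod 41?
By Euler's criterion: 18^{20} ≡ 1 mod 41. Since this equals 1, 18 is a QR.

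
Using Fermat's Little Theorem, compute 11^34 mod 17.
By Fermat: 11^{16} ≡ 1 mod 17. 34 = 2×16 + 2. So 11^{34} ≡ 11^{2} ≡ 2 mod 17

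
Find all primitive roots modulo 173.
There are φ(172) = 84 primitive roots mod 173: {2, 3, 5, 7, 8, 11, 12, 17, 18, 19, 20, 26, 27, 28, 30, 32, 39, 42, 44, 45, 46, 48, 50, 53, 58, 59, 61, 62, 63, 65, 66, 68, 69, 70, 71, 72, 74, 75, 76, 79, 82, 86, 87, 91, 94, 97, 98, 99, 101, 102, 103, 104, 105, 107, 108, 110, 111, 112, 114, 115, 120, 123, 125, 127, 128, 129, 131, 134, 141, 143, 145, 146, 147, 153, 154, 155, 156, 161, 162, 165, 166, 168, 170, 171}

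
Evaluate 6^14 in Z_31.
By repeated squaring (mod 31): 6^{1}≡6, 6^{2}≡5, 6^{4}≡25, 6^{8}≡5. Then 6^{14} = 6^{8+4+2} ≡ 5 × 25 × 5 ≡ 5 (mod 31)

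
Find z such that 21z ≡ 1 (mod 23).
Since 23 is prime, by Fermat 21^(-1) ≡ 21^{21} ≡ 11 (mod 23). Verify: 21 × 11 = 231 ≡ 1 (mod 23)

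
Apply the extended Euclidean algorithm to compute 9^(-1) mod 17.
Extended GCD: 9(2) + 17(-1) = 1. So 9^(-1) ≡ 2 (mod 17). Verify: 9 × 2 = 18 ≡ 1 (mod 17)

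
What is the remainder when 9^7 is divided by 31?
By repeated squaring (mod 31): 9^{1}≡9, 9^{2}≡19, 9^{4}≡20. Then 9^{7} = 9^{4+2+1} ≡ 20 × 19 × 9 ≡ 10 (mod 31)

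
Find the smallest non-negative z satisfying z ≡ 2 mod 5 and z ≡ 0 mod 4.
M = 5 × 4 = 20. M₁ = 4, y₁ ≡ 4 mod 5. M₂ = 5, y₂ ≡ 1 mod 4. z = 2×4×4 + 0×5×1 ≡ 12 mod 20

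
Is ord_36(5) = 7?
Powers of 5 mod 36: 5^1≡5, 5^2≡25, 5^3≡17, 5^4≡13, 5^5≡29, 5^6≡1. Already 5^6≡1, so the order is 6 < 7. No, the actual order is 6.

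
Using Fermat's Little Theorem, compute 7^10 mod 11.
By Fermat's Little Theorem, 7^{10} ≡ 1 mod 11 since 11 is prime and gcd(7, 11) = 1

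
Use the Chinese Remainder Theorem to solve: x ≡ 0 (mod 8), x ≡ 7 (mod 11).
M = 8 × 11 = 88. M₁ = 11, y₁ ≡ 3 (mod 8). M₂ = 8, y₂ ≡ 7 (mod 11). x = 0×11×3 + 7×8×7 ≡ 40 (mod 88)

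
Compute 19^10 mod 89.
By repeated squaring (mod 89): 19^{1}≡19, 19^{2}≡5, 19^{4}≡25, 19^{8}≡2. Then 19^{10} = 19^{8+2} ≡ 2 × 5 ≡ 10 (mod 89)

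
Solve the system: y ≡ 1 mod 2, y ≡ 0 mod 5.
M = 2 × 5 = 10. M₁ = 5, y₁ ≡ 1 mod 2. M₂ = 2, y₂ ≡ 3 mod 5. y = 1×5×1 + 0×2×3 ≡ 5 mod 10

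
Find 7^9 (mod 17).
By repeated squaring (mod 17): 7^{1}≡7, 7^{2}≡15, 7^{4}≡4, 7^{8}≡16. Then 7^{9} = 7^{8+1} ≡ 16 × 7 ≡ 10 (mod 17)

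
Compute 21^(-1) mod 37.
Since 37 is prime, by Fermat 21^(-1) ≡ 21^{35} ≡ 30 mod 37. Verify: 21 × 30 = 630 ≡ 1 mod 37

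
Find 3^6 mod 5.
Using Fermat: 3^{4} ≡ 1 mod 5. 6 ≡ 2 mod 4. So 3^{6} ≡ 3^{2} ≡ 4 mod 5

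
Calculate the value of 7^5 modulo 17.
By repeated squaring (mod 17): 7^{1}≡7, 7^{2}≡15, 7^{4}≡4. Then 7^{5} = 7^{4+1} ≡ 4 × 7 ≡ 11 (mod 17)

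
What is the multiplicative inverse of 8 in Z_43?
Since 43 is prime, by Fermat 8^(-1) ≡ 8^{41} ≡ 27 (mod 43). Verify: 8 × 27 = 216 ≡ 1 (mod 43)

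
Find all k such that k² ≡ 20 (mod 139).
The square roots of 20 mod 139 are 24 and 115. Verify: 24² = 576 ≡ 20 (mod 139)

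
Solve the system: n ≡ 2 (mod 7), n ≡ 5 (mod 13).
M = 7 × 13 = 91. M₁ = 13, y₁ ≡ 6 (mod 7). M₂ = 7, y₂ ≡ 2 (mod 13). n = 2×13×6 + 5×7×2 ≡ 44 (mod 91)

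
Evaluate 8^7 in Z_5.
Using Fermat: 8^{4} ≡ 1 (mod 5). 7 ≡ 3 (mod 4). So 8^{7} ≡ 8^{3} ≡ 2 (mod 5)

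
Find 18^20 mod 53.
By repeated squaring mod 53: 18^{1}≡18, 18^{2}≡6, 18^{4}≡36, 18^{8}≡24, 18^{16}≡46. Then 18^{20} = 18^{16+4} ≡ 46 × 36 ≡ 13 mod 53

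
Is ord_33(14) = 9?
Powers of 14 mod 33: 14^1≡14, 14^2≡31, 14^3≡5, 14^4≡4, 14^5≡23, 14^6≡25, 14^7≡20, 14^8≡16, 14^9≡26, 14^10≡1. 14^9≡26≢1, so ord ≠ 9. No, the actual order is 10.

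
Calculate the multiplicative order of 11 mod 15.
Powers of 11 mod 15: 11^1≡11, 11^2≡1. ord_15(11) = 2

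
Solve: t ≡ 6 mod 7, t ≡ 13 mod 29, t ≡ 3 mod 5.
M = 7 × 29 × 5 = 1015. M₁ = 145, y₁ ≡ 3 mod 7. M₂ = 35, y₂ ≡ 5 mod 29. M₃ = 203, y₃ ≡ 2 mod 5. t = 6×145×3 + 13×35×5 + 3×203×2 ≡ 13 mod 1015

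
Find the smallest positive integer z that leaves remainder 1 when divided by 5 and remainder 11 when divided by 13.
M = 5 × 13 = 65. M₁ = 13, y₁ ≡ 2 (mod 5). M₂ = 5, y₂ ≡ 8 (mod 13). z = 1×13×2 + 11×5×8 ≡ 11 (mod 65)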